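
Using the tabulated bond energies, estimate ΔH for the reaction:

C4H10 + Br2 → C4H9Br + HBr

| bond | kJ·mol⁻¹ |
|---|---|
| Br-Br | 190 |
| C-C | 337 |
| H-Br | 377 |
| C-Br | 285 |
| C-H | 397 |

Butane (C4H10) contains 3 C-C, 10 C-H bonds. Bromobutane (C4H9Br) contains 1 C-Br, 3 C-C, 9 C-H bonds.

Bonds broken (reactants):
  Br-Br: 1 × 190 = 190
  C-C: 3 × 337 = 1011
  C-H: 10 × 397 = 3970
  Σ(broken) = 5171 kJ
Bonds formed (products):
  C-Br: 1 × 285 = 285
  C-C: 3 × 337 = 1011
  C-H: 9 × 397 = 3573
  H-Br: 1 × 377 = 377
  Σ(formed) = 5246 kJ
ΔH = Σ(broken) − Σ(formed) = 5171 − 5246 = −75 kJ

ΔH ≈ −75 kJ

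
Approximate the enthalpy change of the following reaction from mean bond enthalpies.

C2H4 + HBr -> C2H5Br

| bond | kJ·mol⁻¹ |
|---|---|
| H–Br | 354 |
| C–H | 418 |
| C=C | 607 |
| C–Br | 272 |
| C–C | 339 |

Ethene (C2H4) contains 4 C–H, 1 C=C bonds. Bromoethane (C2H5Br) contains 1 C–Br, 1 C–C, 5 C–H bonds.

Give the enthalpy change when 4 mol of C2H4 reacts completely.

ΔH = −272 kJ

Bonds broken (reactants):
  C–H: 4 × 418 = 1672
  C=C: 1 × 607 = 607
  H–Br: 1 × 354 = 354
  Σ(broken) = 2633 kJ
Bonds formed (products):
  C–Br: 1 × 272 = 272
  C–C: 1 × 339 = 339
  C–H: 5 × 418 = 2090
  Σ(formed) = 2701 kJ
ΔH = Σ(broken) − Σ(formed) = 2633 − 2701 = −68 kJ
For 4× the reaction as written: 4 × (−68) = −272 kJ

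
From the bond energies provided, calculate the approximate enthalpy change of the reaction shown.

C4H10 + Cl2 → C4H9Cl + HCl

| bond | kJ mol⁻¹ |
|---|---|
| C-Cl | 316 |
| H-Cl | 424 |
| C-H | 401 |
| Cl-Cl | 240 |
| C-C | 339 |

ΔH ≈ −99 kJ

Bonds broken (reactants):
  C-C: 3 × 339 = 1017
  C-H: 10 × 401 = 4010
  Cl-Cl: 1 × 240 = 240
  Σ(broken) = 5267 kJ
Bonds formed (products):
  C-C: 3 × 339 = 1017
  C-Cl: 1 × 316 = 316
  C-H: 9 × 401 = 3609
  H-Cl: 1 × 424 = 424
  Σ(formed) = 5366 kJ
ΔH = Σ(broken) − Σ(formed) = 5267 − 5366 = −99 kJ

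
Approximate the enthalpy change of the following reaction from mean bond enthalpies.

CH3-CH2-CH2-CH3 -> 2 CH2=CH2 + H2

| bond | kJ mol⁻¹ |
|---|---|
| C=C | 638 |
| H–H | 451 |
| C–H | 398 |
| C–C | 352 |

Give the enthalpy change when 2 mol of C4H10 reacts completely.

ΔH = +250 kJ

Bonds broken (reactants):
  C–C: 3 × 352 = 1056
  C–H: 10 × 398 = 3980
  Σ(broken) = 5036 kJ
Bonds formed (products):
  C–H: 8 × 398 = 3184
  C=C: 2 × 638 = 1276
  H–H: 1 × 451 = 451
  Σ(formed) = 4911 kJ
ΔH = Σ(broken) − Σ(formed) = 5036 − 4911 = +125 kJ
For 2× the reaction as written: 2 × (+125) = +250 kJ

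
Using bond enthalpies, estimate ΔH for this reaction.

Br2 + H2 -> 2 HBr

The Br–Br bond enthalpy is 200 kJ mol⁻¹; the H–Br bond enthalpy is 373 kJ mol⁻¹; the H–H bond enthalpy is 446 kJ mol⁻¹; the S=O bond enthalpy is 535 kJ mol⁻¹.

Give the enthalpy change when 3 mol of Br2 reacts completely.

Bonds broken (reactants):
  Br–Br: 1 × 200 = 200
  H–H: 1 × 446 = 446
  Σ(broken) = 646 kJ
Bonds formed (products):
  H–Br: 2 × 373 = 746
  Σ(formed) = 746 kJ
ΔH = Σ(broken) − Σ(formed) = 646 − 746 = −100 kJ
For 3× the reaction as written: 3 × (−100) = −300 kJ

ΔH = −300 kJ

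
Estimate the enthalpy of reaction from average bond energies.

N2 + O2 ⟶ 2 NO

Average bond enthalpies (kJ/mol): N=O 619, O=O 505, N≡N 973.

ΔH ≈ +240 kJ

Bonds broken (reactants):
  N≡N: 1 × 973 = 973
  O=O: 1 × 505 = 505
  Σ(broken) = 1478 kJ
Bonds formed (products):
  N=O: 2 × 619 = 1238
  Σ(formed) = 1238 kJ
ΔH = Σ(broken) − Σ(formed) = 1478 − 1238 = +240 kJ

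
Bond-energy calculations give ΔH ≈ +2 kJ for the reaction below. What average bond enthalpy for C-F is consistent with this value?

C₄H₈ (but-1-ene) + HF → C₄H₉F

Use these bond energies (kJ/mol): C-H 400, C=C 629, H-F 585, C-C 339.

D(C-F) ≈ 473 kJ/mol

Let D be the C-F bond energy.
Σ(broken) = 2×339 + 8×400 + 1×629 + 1×585 = 5092
Σ(formed) = 3×339 + 1×D + 9×400 = 4617 + D
ΔH = Σ(broken) − Σ(formed) = (5092) − (4617 + D) = +475 − D
Setting this equal to +2 kJ gives D = 473 kJ/mol.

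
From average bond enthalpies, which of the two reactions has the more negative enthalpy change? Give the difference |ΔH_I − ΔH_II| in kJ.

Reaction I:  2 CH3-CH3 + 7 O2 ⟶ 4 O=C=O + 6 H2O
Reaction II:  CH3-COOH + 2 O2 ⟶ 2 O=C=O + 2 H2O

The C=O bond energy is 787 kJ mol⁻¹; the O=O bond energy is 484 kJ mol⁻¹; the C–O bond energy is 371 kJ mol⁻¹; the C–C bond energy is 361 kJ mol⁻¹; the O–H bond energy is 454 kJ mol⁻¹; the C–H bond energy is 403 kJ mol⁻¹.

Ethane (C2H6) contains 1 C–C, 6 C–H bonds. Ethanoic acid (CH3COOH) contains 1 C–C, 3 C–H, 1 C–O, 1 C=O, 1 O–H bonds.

Reaction I:
  Bonds broken (reactants):
    C–C: 2 × 361 = 722
    C–H: 12 × 403 = 4836
    O=O: 7 × 484 = 3388
    Σ(broken) = 8946 kJ
  Bonds formed (products):
    C=O: 8 × 787 = 6296
    O–H: 12 × 454 = 5448
    Σ(formed) = 11744 kJ
  ΔH_I = 8946 − 11744 = −2798 kJ
Reaction II:
  Bonds broken (reactants):
    C–C: 1 × 361 = 361
    C–H: 3 × 403 = 1209
    C–O: 1 × 371 = 371
    C=O: 1 × 787 = 787
    O–H: 1 × 454 = 454
    O=O: 2 × 484 = 968
    Σ(broken) = 4150 kJ
  Bonds formed (products):
    C=O: 4 × 787 = 3148
    O–H: 4 × 454 = 1816
    Σ(formed) = 4964 kJ
  ΔH_II = 4150 − 4964 = −814 kJ
ΔH_I − ΔH_II = −1984 kJ, so reaction I has the more negative ΔH; |ΔH_I − ΔH_II| = 1984 kJ.

Reaction I, by 1984 kJ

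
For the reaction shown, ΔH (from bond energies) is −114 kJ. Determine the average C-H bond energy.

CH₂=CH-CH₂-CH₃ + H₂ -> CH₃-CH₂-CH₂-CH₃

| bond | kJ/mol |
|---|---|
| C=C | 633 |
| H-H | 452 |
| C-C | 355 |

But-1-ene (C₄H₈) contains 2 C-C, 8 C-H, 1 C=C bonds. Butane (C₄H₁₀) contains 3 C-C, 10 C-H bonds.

Let D be the C-H bond energy.
Σ(broken) = 2×355 + 8×D + 1×633 + 1×452 = 1795 + 8D
Σ(formed) = 3×355 + 10×D = 1065 + 10D
ΔH = Σ(broken) − Σ(formed) = (1795 + 8D) − (1065 + 10D) = +730 − 2D
Setting this equal to −114 kJ gives 2D = 844, so D = 422 kJ/mol.

D(C-H) ≈ 422 kJ/mol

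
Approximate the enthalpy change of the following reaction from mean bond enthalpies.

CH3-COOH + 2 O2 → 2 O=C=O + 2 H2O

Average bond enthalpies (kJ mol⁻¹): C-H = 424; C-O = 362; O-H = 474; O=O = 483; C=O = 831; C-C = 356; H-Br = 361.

ΔH ≈ −959 kJ

Bonds broken (reactants):
  C-C: 1 × 356 = 356
  C-H: 3 × 424 = 1272
  C-O: 1 × 362 = 362
  C=O: 1 × 831 = 831
  O-H: 1 × 474 = 474
  O=O: 2 × 483 = 966
  Σ(broken) = 4261 kJ
Bonds formed (products):
  C=O: 4 × 831 = 3324
  O-H: 4 × 474 = 1896
  Σ(formed) = 5220 kJ
ΔH = Σ(broken) − Σ(formed) = 4261 − 5220 = −959 kJ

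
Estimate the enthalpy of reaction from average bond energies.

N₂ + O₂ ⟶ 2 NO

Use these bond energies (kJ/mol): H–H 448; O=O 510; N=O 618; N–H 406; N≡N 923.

ΔH ≈ +197 kJ

Bonds broken (reactants):
  N≡N: 1 × 923 = 923
  O=O: 1 × 510 = 510
  Σ(broken) = 1433 kJ
Bonds formed (products):
  N=O: 2 × 618 = 1236
  Σ(formed) = 1236 kJ
ΔH = Σ(broken) − Σ(formed) = 1433 − 1236 = +197 kJ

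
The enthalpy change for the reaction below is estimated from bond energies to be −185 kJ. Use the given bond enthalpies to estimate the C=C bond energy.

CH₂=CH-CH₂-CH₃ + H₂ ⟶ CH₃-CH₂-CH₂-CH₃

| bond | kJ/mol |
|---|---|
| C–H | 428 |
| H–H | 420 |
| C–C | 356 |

D(C=C) ≈ 607 kJ/mol

Let D be the C=C bond energy.
Σ(broken) = 2×356 + 8×428 + 1×D + 1×420 = 4556 + D
Σ(formed) = 3×356 + 10×428 = 5348
ΔH = Σ(broken) − Σ(formed) = (4556 + D) − (5348) = −792 + D
Setting this equal to −185 kJ gives D = 607 kJ/mol.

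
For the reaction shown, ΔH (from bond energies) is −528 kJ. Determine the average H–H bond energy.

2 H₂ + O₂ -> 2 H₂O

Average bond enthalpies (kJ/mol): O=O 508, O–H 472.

Let D be the H–H bond energy.
Σ(broken) = 2×D + 1×508 = 508 + 2D
Σ(formed) = 4×472 = 1888
ΔH = Σ(broken) − Σ(formed) = (508 + 2D) − (1888) = −1380 + 2D
Setting this equal to −528 kJ gives 2D = 852, so D = 426 kJ/mol.

D(H–H) ≈ 426 kJ/mol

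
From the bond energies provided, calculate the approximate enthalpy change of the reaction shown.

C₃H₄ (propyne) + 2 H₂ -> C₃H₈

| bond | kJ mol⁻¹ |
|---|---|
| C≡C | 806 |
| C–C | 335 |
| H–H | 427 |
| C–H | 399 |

ΔH ≈ −271 kJ

Bonds broken (reactants):
  C≡C: 1 × 806 = 806
  C–C: 1 × 335 = 335
  C–H: 4 × 399 = 1596
  H–H: 2 × 427 = 854
  Σ(broken) = 3591 kJ
Bonds formed (products):
  C–C: 2 × 335 = 670
  C–H: 8 × 399 = 3192
  Σ(formed) = 3862 kJ
ΔH = Σ(broken) − Σ(formed) = 3591 − 3862 = −271 kJ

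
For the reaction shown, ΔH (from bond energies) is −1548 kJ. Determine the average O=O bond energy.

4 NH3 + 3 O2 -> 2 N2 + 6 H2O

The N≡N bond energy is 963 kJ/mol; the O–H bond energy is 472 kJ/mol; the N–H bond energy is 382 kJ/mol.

Let D be the O=O bond energy.
Σ(broken) = 12×382 + 3×D = 4584 + 3D
Σ(formed) = 2×963 + 12×472 = 7590
ΔH = Σ(broken) − Σ(formed) = (4584 + 3D) − (7590) = −3006 + 3D
Setting this equal to −1548 kJ gives 3D = 1458, so D = 486 kJ/mol.

D(O=O) ≈ 486 kJ/mol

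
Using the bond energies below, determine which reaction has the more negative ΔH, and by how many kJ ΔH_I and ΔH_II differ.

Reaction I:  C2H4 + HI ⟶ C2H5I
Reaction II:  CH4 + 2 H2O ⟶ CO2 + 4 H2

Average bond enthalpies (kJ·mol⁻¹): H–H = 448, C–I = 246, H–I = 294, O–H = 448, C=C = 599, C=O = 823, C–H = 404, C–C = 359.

Reaction I, by 86 kJ

Reaction I:
  Bonds broken (reactants):
    C–H: 4 × 404 = 1616
    C=C: 1 × 599 = 599
    H–I: 1 × 294 = 294
    Σ(broken) = 2509 kJ
  Bonds formed (products):
    C–C: 1 × 359 = 359
    C–H: 5 × 404 = 2020
    C–I: 1 × 246 = 246
    Σ(formed) = 2625 kJ
  ΔH_I = 2509 − 2625 = −116 kJ
Reaction II:
  Bonds broken (reactants):
    C–H: 4 × 404 = 1616
    O–H: 4 × 448 = 1792
    Σ(broken) = 3408 kJ
  Bonds formed (products):
    C=O: 2 × 823 = 1646
    H–H: 4 × 448 = 1792
    Σ(formed) = 3438 kJ
  ΔH_II = 3408 − 3438 = −30 kJ
ΔH_I − ΔH_II = −86 kJ, so reaction I has the more negative ΔH; |ΔH_I − ΔH_II| = 86 kJ.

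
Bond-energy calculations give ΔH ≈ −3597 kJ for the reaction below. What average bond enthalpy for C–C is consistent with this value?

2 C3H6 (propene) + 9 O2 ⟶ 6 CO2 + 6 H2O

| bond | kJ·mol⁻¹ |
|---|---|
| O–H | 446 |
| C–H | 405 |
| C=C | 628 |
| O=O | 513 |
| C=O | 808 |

D(C–C) ≈ 359 kJ/mol

Let D be the C–C bond energy.
Σ(broken) = 2×D + 12×405 + 2×628 + 9×513 = 10733 + 2D
Σ(formed) = 12×808 + 12×446 = 15048
ΔH = Σ(broken) − Σ(formed) = (10733 + 2D) − (15048) = −4315 + 2D
Setting this equal to −3597 kJ gives 2D = 718, so D = 359 kJ/mol.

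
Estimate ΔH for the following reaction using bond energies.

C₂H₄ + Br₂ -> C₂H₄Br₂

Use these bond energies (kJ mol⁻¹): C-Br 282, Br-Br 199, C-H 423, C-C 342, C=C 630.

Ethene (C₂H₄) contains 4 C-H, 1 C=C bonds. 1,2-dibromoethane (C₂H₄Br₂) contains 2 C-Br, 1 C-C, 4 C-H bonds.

Bonds broken (reactants):
  Br-Br: 1 × 199 = 199
  C-H: 4 × 423 = 1692
  C=C: 1 × 630 = 630
  Σ(broken) = 2521 kJ
Bonds formed (products):
  C-Br: 2 × 282 = 564
  C-C: 1 × 342 = 342
  C-H: 4 × 423 = 1692
  Σ(formed) = 2598 kJ
ΔH = Σ(broken) − Σ(formed) = 2521 − 2598 = −77 kJ

ΔH ≈ −77 kJ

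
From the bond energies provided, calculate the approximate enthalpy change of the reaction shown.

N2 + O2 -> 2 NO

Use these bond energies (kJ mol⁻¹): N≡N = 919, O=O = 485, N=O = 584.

ΔH ≈ +236 kJ

Bonds broken (reactants):
  N≡N: 1 × 919 = 919
  O=O: 1 × 485 = 485
  Σ(broken) = 1404 kJ
Bonds formed (products):
  N=O: 2 × 584 = 1168
  Σ(formed) = 1168 kJ
ΔH = Σ(broken) − Σ(formed) = 1404 − 1168 = +236 kJ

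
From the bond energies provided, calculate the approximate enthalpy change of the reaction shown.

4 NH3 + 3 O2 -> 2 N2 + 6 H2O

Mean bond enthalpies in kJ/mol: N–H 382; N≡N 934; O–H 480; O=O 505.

Bonds broken (reactants):
  N–H: 12 × 382 = 4584
  O=O: 3 × 505 = 1515
  Σ(broken) = 6099 kJ
Bonds formed (products):
  N≡N: 2 × 934 = 1868
  O–H: 12 × 480 = 5760
  Σ(formed) = 7628 kJ
ΔH = Σ(broken) − Σ(formed) = 6099 − 7628 = −1529 kJ

ΔH ≈ −1529 kJ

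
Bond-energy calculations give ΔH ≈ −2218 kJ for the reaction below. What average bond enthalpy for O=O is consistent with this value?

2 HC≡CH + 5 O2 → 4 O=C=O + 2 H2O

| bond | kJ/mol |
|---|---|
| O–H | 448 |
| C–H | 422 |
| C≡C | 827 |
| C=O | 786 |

D(O=O) ≈ 504 kJ/mol

Let D be the O=O bond energy.
Σ(broken) = 2×827 + 4×422 + 5×D = 3342 + 5D
Σ(formed) = 8×786 + 4×448 = 8080
ΔH = Σ(broken) − Σ(formed) = (3342 + 5D) − (8080) = −4738 + 5D
Setting this equal to −2218 kJ gives 5D = 2520, so D = 504 kJ/mol.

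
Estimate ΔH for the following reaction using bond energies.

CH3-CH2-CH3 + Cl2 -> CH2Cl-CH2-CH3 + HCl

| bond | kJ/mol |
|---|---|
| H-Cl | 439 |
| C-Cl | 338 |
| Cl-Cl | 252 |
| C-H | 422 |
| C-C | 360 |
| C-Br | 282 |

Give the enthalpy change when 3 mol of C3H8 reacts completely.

ΔH = −309 kJ

Bonds broken (reactants):
  C-C: 2 × 360 = 720
  C-H: 8 × 422 = 3376
  Cl-Cl: 1 × 252 = 252
  Σ(broken) = 4348 kJ
Bonds formed (products):
  C-C: 2 × 360 = 720
  C-Cl: 1 × 338 = 338
  C-H: 7 × 422 = 2954
  H-Cl: 1 × 439 = 439
  Σ(formed) = 4451 kJ
ΔH = Σ(broken) − Σ(formed) = 4348 − 4451 = −103 kJ
For 3× the reaction as written: 3 × (−103) = −309 kJ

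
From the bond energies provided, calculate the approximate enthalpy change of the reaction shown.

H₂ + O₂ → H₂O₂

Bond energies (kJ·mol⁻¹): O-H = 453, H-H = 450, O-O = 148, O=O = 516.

Bonds broken (reactants):
  H-H: 1 × 450 = 450
  O=O: 1 × 516 = 516
  Σ(broken) = 966 kJ
Bonds formed (products):
  O-H: 2 × 453 = 906
  O-O: 1 × 148 = 148
  Σ(formed) = 1054 kJ
ΔH = Σ(broken) − Σ(formed) = 966 − 1054 = −88 kJ

ΔH ≈ −88 kJ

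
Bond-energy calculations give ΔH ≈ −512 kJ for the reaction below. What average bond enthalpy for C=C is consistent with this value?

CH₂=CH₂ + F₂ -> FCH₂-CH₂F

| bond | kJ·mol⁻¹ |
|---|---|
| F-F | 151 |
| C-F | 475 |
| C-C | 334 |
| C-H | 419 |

D(C=C) ≈ 621 kJ/mol

Let D be the C=C bond energy.
Σ(broken) = 4×419 + 1×D + 1×151 = 1827 + D
Σ(formed) = 1×334 + 2×475 + 4×419 = 2960
ΔH = Σ(broken) − Σ(formed) = (1827 + D) − (2960) = −1133 + D
Setting this equal to −512 kJ gives D = 621 kJ/mol.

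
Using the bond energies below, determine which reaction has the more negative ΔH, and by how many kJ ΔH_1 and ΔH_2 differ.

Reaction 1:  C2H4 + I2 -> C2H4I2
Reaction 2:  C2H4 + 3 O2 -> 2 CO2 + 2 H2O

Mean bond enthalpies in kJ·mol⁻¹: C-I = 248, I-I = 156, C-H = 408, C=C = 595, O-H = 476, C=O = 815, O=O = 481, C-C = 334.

Reaction 2, by 1415 kJ

Reaction 1:
  Bonds broken (reactants):
    C-H: 4 × 408 = 1632
    C=C: 1 × 595 = 595
    I-I: 1 × 156 = 156
    Σ(broken) = 2383 kJ
  Bonds formed (products):
    C-C: 1 × 334 = 334
    C-H: 4 × 408 = 1632
    C-I: 2 × 248 = 496
    Σ(formed) = 2462 kJ
  ΔH_1 = 2383 − 2462 = −79 kJ
Reaction 2:
  Bonds broken (reactants):
    C-H: 4 × 408 = 1632
    C=C: 1 × 595 = 595
    O=O: 3 × 481 = 1443
    Σ(broken) = 3670 kJ
  Bonds formed (products):
    C=O: 4 × 815 = 3260
    O-H: 4 × 476 = 1904
    Σ(formed) = 5164 kJ
  ΔH_2 = 3670 − 5164 = −1494 kJ
ΔH_1 − ΔH_2 = +1415 kJ, so reaction 2 has the more negative ΔH; |ΔH_1 − ΔH_2| = 1415 kJ.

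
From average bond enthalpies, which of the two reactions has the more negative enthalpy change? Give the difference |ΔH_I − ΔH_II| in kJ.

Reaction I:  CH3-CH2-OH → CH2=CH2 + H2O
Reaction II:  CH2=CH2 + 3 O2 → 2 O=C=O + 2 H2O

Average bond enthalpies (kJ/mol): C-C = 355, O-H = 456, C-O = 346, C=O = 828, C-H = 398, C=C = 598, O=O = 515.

Reaction I:
  Bonds broken (reactants):
    C-C: 1 × 355 = 355
    C-H: 5 × 398 = 1990
    C-O: 1 × 346 = 346
    O-H: 1 × 456 = 456
    Σ(broken) = 3147 kJ
  Bonds formed (products):
    C-H: 4 × 398 = 1592
    C=C: 1 × 598 = 598
    O-H: 2 × 456 = 912
    Σ(formed) = 3102 kJ
  ΔH_I = 3147 − 3102 = +45 kJ
Reaction II:
  Bonds broken (reactants):
    C-H: 4 × 398 = 1592
    C=C: 1 × 598 = 598
    O=O: 3 × 515 = 1545
    Σ(broken) = 3735 kJ
  Bonds formed (products):
    C=O: 4 × 828 = 3312
    O-H: 4 × 456 = 1824
    Σ(formed) = 5136 kJ
  ΔH_II = 3735 − 5136 = −1401 kJ
ΔH_I − ΔH_II = +1446 kJ, so reaction II has the more negative ΔH; |ΔH_I − ΔH_II| = 1446 kJ.

Reaction II, by 1446 kJ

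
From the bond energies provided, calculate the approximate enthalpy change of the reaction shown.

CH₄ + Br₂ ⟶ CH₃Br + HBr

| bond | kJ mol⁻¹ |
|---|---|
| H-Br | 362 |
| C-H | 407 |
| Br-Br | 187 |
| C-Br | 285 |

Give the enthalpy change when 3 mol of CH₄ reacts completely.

Bonds broken (reactants):
  Br-Br: 1 × 187 = 187
  C-H: 4 × 407 = 1628
  Σ(broken) = 1815 kJ
Bonds formed (products):
  C-Br: 1 × 285 = 285
  C-H: 3 × 407 = 1221
  H-Br: 1 × 362 = 362
  Σ(formed) = 1868 kJ
ΔH = Σ(broken) − Σ(formed) = 1815 − 1868 = −53 kJ
For 3× the reaction as written: 3 × (−53) = −159 kJ

ΔH = −159 kJ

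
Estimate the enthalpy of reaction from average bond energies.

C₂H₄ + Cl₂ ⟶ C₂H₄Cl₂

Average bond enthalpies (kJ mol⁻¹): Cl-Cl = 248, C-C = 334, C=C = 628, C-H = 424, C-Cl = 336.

Bonds broken (reactants):
  C-H: 4 × 424 = 1696
  C=C: 1 × 628 = 628
  Cl-Cl: 1 × 248 = 248
  Σ(broken) = 2572 kJ
Bonds formed (products):
  C-C: 1 × 334 = 334
  C-Cl: 2 × 336 = 672
  C-H: 4 × 424 = 1696
  Σ(formed) = 2702 kJ
ΔH = Σ(broken) − Σ(formed) = 2572 − 2702 = −130 kJ

ΔH ≈ −130 kJ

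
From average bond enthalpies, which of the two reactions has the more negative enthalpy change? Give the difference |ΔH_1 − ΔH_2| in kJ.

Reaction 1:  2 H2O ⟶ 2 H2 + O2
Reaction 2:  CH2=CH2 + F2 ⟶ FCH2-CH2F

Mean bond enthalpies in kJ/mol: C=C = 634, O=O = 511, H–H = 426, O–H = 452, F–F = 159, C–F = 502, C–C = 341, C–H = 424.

Reaction 1:
  Bonds broken (reactants):
    O–H: 4 × 452 = 1808
    Σ(broken) = 1808 kJ
  Bonds formed (products):
    H–H: 2 × 426 = 852
    O=O: 1 × 511 = 511
    Σ(formed) = 1363 kJ
  ΔH_1 = 1808 − 1363 = +445 kJ
Reaction 2:
  Bonds broken (reactants):
    C–H: 4 × 424 = 1696
    C=C: 1 × 634 = 634
    F–F: 1 × 159 = 159
    Σ(broken) = 2489 kJ
  Bonds formed (products):
    C–C: 1 × 341 = 341
    C–F: 2 × 502 = 1004
    C–H: 4 × 424 = 1696
    Σ(formed) = 3041 kJ
  ΔH_2 = 2489 − 3041 = −552 kJ
ΔH_1 − ΔH_2 = +997 kJ, so reaction 2 has the more negative ΔH; |ΔH_1 − ΔH_2| = 997 kJ.

Reaction 2, by 997 kJ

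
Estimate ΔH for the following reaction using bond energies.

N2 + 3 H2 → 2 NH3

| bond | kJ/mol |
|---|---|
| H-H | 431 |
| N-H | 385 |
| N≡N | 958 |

ΔH ≈ −59 kJ

Bonds broken (reactants):
  H-H: 3 × 431 = 1293
  N≡N: 1 × 958 = 958
  Σ(broken) = 2251 kJ
Bonds formed (products):
  N-H: 6 × 385 = 2310
  Σ(formed) = 2310 kJ
ΔH = Σ(broken) − Σ(formed) = 2251 − 2310 = −59 kJ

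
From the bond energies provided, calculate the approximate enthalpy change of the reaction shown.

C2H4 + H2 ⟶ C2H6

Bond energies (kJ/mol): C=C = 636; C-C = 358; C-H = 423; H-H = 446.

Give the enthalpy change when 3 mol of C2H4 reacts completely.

ΔH = −366 kJ

Bonds broken (reactants):
  C-H: 4 × 423 = 1692
  C=C: 1 × 636 = 636
  H-H: 1 × 446 = 446
  Σ(broken) = 2774 kJ
Bonds formed (products):
  C-C: 1 × 358 = 358
  C-H: 6 × 423 = 2538
  Σ(formed) = 2896 kJ
ΔH = Σ(broken) − Σ(formed) = 2774 − 2896 = −122 kJ
For 3× the reaction as written: 3 × (−122) = −366 kJ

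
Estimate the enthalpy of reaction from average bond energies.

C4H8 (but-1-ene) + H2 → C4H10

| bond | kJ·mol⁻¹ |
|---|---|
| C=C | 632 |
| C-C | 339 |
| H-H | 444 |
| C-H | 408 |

ΔH ≈ −79 kJ

Bonds broken (reactants):
  C-C: 2 × 339 = 678
  C-H: 8 × 408 = 3264
  C=C: 1 × 632 = 632
  H-H: 1 × 444 = 444
  Σ(broken) = 5018 kJ
Bonds formed (products):
  C-C: 3 × 339 = 1017
  C-H: 10 × 408 = 4080
  Σ(formed) = 5097 kJ
ΔH = Σ(broken) − Σ(formed) = 5018 − 5097 = −79 kJ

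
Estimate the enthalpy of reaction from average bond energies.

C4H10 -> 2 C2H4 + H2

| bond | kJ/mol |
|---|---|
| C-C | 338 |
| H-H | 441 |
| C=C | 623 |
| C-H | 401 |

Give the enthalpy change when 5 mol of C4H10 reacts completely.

Bonds broken (reactants):
  C-C: 3 × 338 = 1014
  C-H: 10 × 401 = 4010
  Σ(broken) = 5024 kJ
Bonds formed (products):
  C-H: 8 × 401 = 3208
  C=C: 2 × 623 = 1246
  H-H: 1 × 441 = 441
  Σ(formed) = 4895 kJ
ΔH = Σ(broken) − Σ(formed) = 5024 − 4895 = +129 kJ
For 5× the reaction as written: 5 × (+129) = +645 kJ

ΔH = +645 kJ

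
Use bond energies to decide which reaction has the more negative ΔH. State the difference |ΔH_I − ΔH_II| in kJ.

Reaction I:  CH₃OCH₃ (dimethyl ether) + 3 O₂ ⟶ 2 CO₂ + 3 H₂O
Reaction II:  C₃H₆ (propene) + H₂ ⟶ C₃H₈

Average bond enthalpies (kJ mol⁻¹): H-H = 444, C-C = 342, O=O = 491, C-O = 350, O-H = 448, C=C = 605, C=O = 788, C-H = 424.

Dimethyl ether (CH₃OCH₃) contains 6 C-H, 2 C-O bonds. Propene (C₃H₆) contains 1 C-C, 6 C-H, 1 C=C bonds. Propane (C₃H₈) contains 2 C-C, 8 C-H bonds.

Reaction I:
  Bonds broken (reactants):
    C-H: 6 × 424 = 2544
    C-O: 2 × 350 = 700
    O=O: 3 × 491 = 1473
    Σ(broken) = 4717 kJ
  Bonds formed (products):
    C=O: 4 × 788 = 3152
    O-H: 6 × 448 = 2688
    Σ(formed) = 5840 kJ
  ΔH_I = 4717 − 5840 = −1123 kJ
Reaction II:
  Bonds broken (reactants):
    C-C: 1 × 342 = 342
    C-H: 6 × 424 = 2544
    C=C: 1 × 605 = 605
    H-H: 1 × 444 = 444
    Σ(broken) = 3935 kJ
  Bonds formed (products):
    C-C: 2 × 342 = 684
    C-H: 8 × 424 = 3392
    Σ(formed) = 4076 kJ
  ΔH_II = 3935 − 4076 = −141 kJ
ΔH_I − ΔH_II = −982 kJ, so reaction I has the more negative ΔH; |ΔH_I − ΔH_II| = 982 kJ.

Reaction I, by 982 kJ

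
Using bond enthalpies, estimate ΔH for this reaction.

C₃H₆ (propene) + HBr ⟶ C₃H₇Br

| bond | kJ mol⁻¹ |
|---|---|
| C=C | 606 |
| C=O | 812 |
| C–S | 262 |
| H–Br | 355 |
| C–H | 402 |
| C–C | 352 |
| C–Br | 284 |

ΔH ≈ −77 kJ

Bonds broken (reactants):
  C–C: 1 × 352 = 352
  C–H: 6 × 402 = 2412
  C=C: 1 × 606 = 606
  H–Br: 1 × 355 = 355
  Σ(broken) = 3725 kJ
Bonds formed (products):
  C–Br: 1 × 284 = 284
  C–C: 2 × 352 = 704
  C–H: 7 × 402 = 2814
  Σ(formed) = 3802 kJ
ΔH = Σ(broken) − Σ(formed) = 3725 − 3802 = −77 kJ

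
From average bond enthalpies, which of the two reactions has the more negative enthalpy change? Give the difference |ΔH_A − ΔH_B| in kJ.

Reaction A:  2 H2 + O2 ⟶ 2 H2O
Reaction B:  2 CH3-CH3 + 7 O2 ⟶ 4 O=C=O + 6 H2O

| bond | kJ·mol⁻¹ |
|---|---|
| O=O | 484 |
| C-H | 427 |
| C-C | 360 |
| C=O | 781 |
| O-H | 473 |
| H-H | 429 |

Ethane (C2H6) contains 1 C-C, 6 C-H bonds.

Reaction A:
  Bonds broken (reactants):
    H-H: 2 × 429 = 858
    O=O: 1 × 484 = 484
    Σ(broken) = 1342 kJ
  Bonds formed (products):
    O-H: 4 × 473 = 1892
    Σ(formed) = 1892 kJ
  ΔH_A = 1342 − 1892 = −550 kJ
Reaction B:
  Bonds broken (reactants):
    C-C: 2 × 360 = 720
    C-H: 12 × 427 = 5124
    O=O: 7 × 484 = 3388
    Σ(broken) = 9232 kJ
  Bonds formed (products):
    C=O: 8 × 781 = 6248
    O-H: 12 × 473 = 5676
    Σ(formed) = 11924 kJ
  ΔH_B = 9232 − 11924 = −2692 kJ
ΔH_A − ΔH_B = +2142 kJ, so reaction B has the more negative ΔH; |ΔH_A − ΔH_B| = 2142 kJ.

Reaction B, by 2142 kJ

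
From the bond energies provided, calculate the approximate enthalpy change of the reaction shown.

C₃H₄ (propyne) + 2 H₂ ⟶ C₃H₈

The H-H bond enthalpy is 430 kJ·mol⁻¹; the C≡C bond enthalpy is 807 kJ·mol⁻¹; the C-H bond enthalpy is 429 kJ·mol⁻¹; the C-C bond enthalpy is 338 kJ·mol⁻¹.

ΔH ≈ −387 kJ

Bonds broken (reactants):
  C≡C: 1 × 807 = 807
  C-C: 1 × 338 = 338
  C-H: 4 × 429 = 1716
  H-H: 2 × 430 = 860
  Σ(broken) = 3721 kJ
Bonds formed (products):
  C-C: 2 × 338 = 676
  C-H: 8 × 429 = 3432
  Σ(formed) = 4108 kJ
ΔH = Σ(broken) − Σ(formed) = 3721 − 4108 = −387 kJ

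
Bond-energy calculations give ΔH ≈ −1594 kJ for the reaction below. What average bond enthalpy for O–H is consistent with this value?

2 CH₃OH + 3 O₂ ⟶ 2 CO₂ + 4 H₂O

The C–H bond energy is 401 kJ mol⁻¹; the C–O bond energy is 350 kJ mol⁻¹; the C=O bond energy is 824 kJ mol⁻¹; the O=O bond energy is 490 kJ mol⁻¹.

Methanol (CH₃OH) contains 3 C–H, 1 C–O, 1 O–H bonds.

Let D be the O–H bond energy.
Σ(broken) = 6×401 + 2×350 + 2×D + 3×490 = 4576 + 2D
Σ(formed) = 4×824 + 8×D = 3296 + 8D
ΔH = Σ(broken) − Σ(formed) = (4576 + 2D) − (3296 + 8D) = +1280 − 6D
Setting this equal to −1594 kJ gives 6D = 2874, so D = 479 kJ/mol.

D(O–H) ≈ 479 kJ/mol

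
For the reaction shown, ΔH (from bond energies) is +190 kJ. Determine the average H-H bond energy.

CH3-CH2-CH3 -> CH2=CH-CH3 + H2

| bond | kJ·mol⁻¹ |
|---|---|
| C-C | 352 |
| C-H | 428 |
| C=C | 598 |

D(H-H) ≈ 420 kJ/mol

Let D be the H-H bond energy.
Σ(broken) = 2×352 + 8×428 = 4128
Σ(formed) = 1×352 + 6×428 + 1×598 + 1×D = 3518 + D
ΔH = Σ(broken) − Σ(formed) = (4128) − (3518 + D) = +610 − D
Setting this equal to +190 kJ gives D = 420 kJ/mol.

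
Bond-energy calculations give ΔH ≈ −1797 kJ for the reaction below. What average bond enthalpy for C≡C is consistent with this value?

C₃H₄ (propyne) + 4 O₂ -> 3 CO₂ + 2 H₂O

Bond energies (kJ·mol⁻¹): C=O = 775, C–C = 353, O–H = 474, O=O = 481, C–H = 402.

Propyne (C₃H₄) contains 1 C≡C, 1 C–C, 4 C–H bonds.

D(C≡C) ≈ 864 kJ/mol

Let D be the C≡C bond energy.
Σ(broken) = 1×D + 1×353 + 4×402 + 4×481 = 3885 + D
Σ(formed) = 6×775 + 4×474 = 6546
ΔH = Σ(broken) − Σ(formed) = (3885 + D) − (6546) = −2661 + D
Setting this equal to −1797 kJ gives D = 864 kJ/mol.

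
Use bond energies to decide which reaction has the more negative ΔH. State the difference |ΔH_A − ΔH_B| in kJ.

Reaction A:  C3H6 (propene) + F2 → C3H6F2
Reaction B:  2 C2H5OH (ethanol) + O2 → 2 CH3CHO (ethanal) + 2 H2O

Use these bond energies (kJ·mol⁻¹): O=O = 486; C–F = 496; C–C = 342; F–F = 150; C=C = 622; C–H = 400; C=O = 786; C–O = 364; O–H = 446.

Reaction A:
  Bonds broken (reactants):
    C–C: 1 × 342 = 342
    C–H: 6 × 400 = 2400
    C=C: 1 × 622 = 622
    F–F: 1 × 150 = 150
    Σ(broken) = 3514 kJ
  Bonds formed (products):
    C–C: 2 × 342 = 684
    C–F: 2 × 496 = 992
    C–H: 6 × 400 = 2400
    Σ(formed) = 4076 kJ
  ΔH_A = 3514 − 4076 = −562 kJ
Reaction B:
  Bonds broken (reactants):
    C–C: 2 × 342 = 684
    C–H: 10 × 400 = 4000
    C–O: 2 × 364 = 728
    O–H: 2 × 446 = 892
    O=O: 1 × 486 = 486
    Σ(broken) = 6790 kJ
  Bonds formed (products):
    C–C: 2 × 342 = 684
    C–H: 8 × 400 = 3200
    C=O: 2 × 786 = 1572
    O–H: 4 × 446 = 1784
    Σ(formed) = 7240 kJ
  ΔH_B = 6790 − 7240 = −450 kJ
ΔH_A − ΔH_B = −112 kJ, so reaction A has the more negative ΔH; |ΔH_A − ΔH_B| = 112 kJ.

Reaction A, by 112 kJ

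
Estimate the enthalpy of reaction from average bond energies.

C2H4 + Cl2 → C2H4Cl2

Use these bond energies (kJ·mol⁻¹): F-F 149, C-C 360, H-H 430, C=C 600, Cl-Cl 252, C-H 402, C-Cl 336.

ΔH ≈ −180 kJ

Bonds broken (reactants):
  C-H: 4 × 402 = 1608
  C=C: 1 × 600 = 600
  Cl-Cl: 1 × 252 = 252
  Σ(broken) = 2460 kJ
Bonds formed (products):
  C-C: 1 × 360 = 360
  C-Cl: 2 × 336 = 672
  C-H: 4 × 402 = 1608
  Σ(formed) = 2640 kJ
ΔH = Σ(broken) − Σ(formed) = 2460 − 2640 = −180 kJ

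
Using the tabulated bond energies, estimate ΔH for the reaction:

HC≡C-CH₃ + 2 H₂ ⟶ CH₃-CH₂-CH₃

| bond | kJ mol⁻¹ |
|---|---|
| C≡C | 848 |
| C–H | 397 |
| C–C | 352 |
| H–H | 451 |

ΔH ≈ −190 kJ

Bonds broken (reactants):
  C≡C: 1 × 848 = 848
  C–C: 1 × 352 = 352
  C–H: 4 × 397 = 1588
  H–H: 2 × 451 = 902
  Σ(broken) = 3690 kJ
Bonds formed (products):
  C–C: 2 × 352 = 704
  C–H: 8 × 397 = 3176
  Σ(formed) = 3880 kJ
ΔH = Σ(broken) − Σ(formed) = 3690 − 3880 = −190 kJ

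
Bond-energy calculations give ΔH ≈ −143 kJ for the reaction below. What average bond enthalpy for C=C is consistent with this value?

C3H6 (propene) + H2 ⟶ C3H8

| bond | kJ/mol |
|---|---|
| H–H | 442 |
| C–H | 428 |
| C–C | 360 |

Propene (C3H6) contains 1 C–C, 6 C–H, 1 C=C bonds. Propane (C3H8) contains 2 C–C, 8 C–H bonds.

D(C=C) ≈ 631 kJ/mol

Let D be the C=C bond energy.
Σ(broken) = 1×360 + 6×428 + 1×D + 1×442 = 3370 + D
Σ(formed) = 2×360 + 8×428 = 4144
ΔH = Σ(broken) − Σ(formed) = (3370 + D) − (4144) = −774 + D
Setting this equal to −143 kJ gives D = 631 kJ/mol.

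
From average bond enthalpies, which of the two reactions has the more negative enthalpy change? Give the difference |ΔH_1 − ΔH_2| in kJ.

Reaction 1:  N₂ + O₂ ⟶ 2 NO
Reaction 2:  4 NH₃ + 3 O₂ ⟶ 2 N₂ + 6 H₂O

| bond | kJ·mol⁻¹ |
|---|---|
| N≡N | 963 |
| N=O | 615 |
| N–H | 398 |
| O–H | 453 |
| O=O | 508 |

Reaction 1:
  Bonds broken (reactants):
    N≡N: 1 × 963 = 963
    O=O: 1 × 508 = 508
    Σ(broken) = 1471 kJ
  Bonds formed (products):
    N=O: 2 × 615 = 1230
    Σ(formed) = 1230 kJ
  ΔH_1 = 1471 − 1230 = +241 kJ
Reaction 2:
  Bonds broken (reactants):
    N–H: 12 × 398 = 4776
    O=O: 3 × 508 = 1524
    Σ(broken) = 6300 kJ
  Bonds formed (products):
    N≡N: 2 × 963 = 1926
    O–H: 12 × 453 = 5436
    Σ(formed) = 7362 kJ
  ΔH_2 = 6300 − 7362 = −1062 kJ
ΔH_1 − ΔH_2 = +1303 kJ, so reaction 2 has the more negative ΔH; |ΔH_1 − ΔH_2| = 1303 kJ.

Reaction 2, by 1303 kJ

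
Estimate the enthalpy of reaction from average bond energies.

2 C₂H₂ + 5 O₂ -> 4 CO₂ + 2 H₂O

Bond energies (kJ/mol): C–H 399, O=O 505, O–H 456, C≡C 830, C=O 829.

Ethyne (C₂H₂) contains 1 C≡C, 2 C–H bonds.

Bonds broken (reactants):
  C≡C: 2 × 830 = 1660
  C–H: 4 × 399 = 1596
  O=O: 5 × 505 = 2525
  Σ(broken) = 5781 kJ
Bonds formed (products):
  C=O: 8 × 829 = 6632
  O–H: 4 × 456 = 1824
  Σ(formed) = 8456 kJ
ΔH = Σ(broken) − Σ(formed) = 5781 − 8456 = −2675 kJ

ΔH ≈ −2675 kJ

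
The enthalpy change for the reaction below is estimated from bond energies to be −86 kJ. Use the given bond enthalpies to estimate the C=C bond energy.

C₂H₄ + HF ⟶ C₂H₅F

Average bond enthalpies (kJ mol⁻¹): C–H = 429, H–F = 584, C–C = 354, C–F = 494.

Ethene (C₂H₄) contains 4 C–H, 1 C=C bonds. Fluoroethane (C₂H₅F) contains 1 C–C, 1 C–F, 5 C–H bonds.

D(C=C) ≈ 607 kJ/mol

Let D be the C=C bond energy.
Σ(broken) = 4×429 + 1×D + 1×584 = 2300 + D
Σ(formed) = 1×354 + 1×494 + 5×429 = 2993
ΔH = Σ(broken) − Σ(formed) = (2300 + D) − (2993) = −693 + D
Setting this equal to −86 kJ gives D = 607 kJ/mol.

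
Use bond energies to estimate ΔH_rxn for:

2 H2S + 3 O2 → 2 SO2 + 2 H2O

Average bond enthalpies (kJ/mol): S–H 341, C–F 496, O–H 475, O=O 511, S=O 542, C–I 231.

ΔH ≈ −1171 kJ

Bonds broken (reactants):
  O=O: 3 × 511 = 1533
  S–H: 4 × 341 = 1364
  Σ(broken) = 2897 kJ
Bonds formed (products):
  O–H: 4 × 475 = 1900
  S=O: 4 × 542 = 2168
  Σ(formed) = 4068 kJ
ΔH = Σ(broken) − Σ(formed) = 2897 − 4068 = −1171 kJ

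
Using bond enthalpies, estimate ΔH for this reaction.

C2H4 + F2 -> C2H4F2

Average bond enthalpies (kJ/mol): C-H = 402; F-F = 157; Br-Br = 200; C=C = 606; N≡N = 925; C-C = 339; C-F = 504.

ΔH ≈ −584 kJ

Bonds broken (reactants):
  C-H: 4 × 402 = 1608
  C=C: 1 × 606 = 606
  F-F: 1 × 157 = 157
  Σ(broken) = 2371 kJ
Bonds formed (products):
  C-C: 1 × 339 = 339
  C-F: 2 × 504 = 1008
  C-H: 4 × 402 = 1608
  Σ(formed) = 2955 kJ
ΔH = Σ(broken) − Σ(formed) = 2371 − 2955 = −584 kJ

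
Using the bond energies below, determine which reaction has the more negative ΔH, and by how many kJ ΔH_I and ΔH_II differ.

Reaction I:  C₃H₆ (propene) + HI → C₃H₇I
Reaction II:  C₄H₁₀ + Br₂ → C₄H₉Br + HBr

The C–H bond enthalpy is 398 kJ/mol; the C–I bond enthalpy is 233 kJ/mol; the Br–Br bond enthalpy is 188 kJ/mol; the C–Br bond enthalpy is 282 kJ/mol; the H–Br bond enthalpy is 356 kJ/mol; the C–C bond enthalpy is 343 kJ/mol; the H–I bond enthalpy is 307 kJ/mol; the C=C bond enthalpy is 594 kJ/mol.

Reaction I, by 21 kJ

Reaction I:
  Bonds broken (reactants):
    C–C: 1 × 343 = 343
    C–H: 6 × 398 = 2388
    C=C: 1 × 594 = 594
    H–I: 1 × 307 = 307
    Σ(broken) = 3632 kJ
  Bonds formed (products):
    C–C: 2 × 343 = 686
    C–H: 7 × 398 = 2786
    C–I: 1 × 233 = 233
    Σ(formed) = 3705 kJ
  ΔH_I = 3632 − 3705 = −73 kJ
Reaction II:
  Bonds broken (reactants):
    Br–Br: 1 × 188 = 188
    C–C: 3 × 343 = 1029
    C–H: 10 × 398 = 3980
    Σ(broken) = 5197 kJ
  Bonds formed (products):
    C–Br: 1 × 282 = 282
    C–C: 3 × 343 = 1029
    C–H: 9 × 398 = 3582
    H–Br: 1 × 356 = 356
    Σ(formed) = 5249 kJ
  ΔH_II = 5197 − 5249 = −52 kJ
ΔH_I − ΔH_II = −21 kJ, so reaction I has the more negative ΔH; |ΔH_I − ΔH_II| = 21 kJ.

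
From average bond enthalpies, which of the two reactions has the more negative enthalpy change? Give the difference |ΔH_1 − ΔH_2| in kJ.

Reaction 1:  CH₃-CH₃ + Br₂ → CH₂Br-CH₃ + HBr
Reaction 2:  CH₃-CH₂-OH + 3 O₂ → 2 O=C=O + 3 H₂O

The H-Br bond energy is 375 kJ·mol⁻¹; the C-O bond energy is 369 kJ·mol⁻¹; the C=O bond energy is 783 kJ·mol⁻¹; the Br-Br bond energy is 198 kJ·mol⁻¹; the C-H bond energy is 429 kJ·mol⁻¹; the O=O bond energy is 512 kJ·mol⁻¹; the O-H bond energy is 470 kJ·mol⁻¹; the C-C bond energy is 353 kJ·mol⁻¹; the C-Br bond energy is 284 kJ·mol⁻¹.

Reaction 2, by 1047 kJ

Reaction 1:
  Bonds broken (reactants):
    Br-Br: 1 × 198 = 198
    C-C: 1 × 353 = 353
    C-H: 6 × 429 = 2574
    Σ(broken) = 3125 kJ
  Bonds formed (products):
    C-Br: 1 × 284 = 284
    C-C: 1 × 353 = 353
    C-H: 5 × 429 = 2145
    H-Br: 1 × 375 = 375
    Σ(formed) = 3157 kJ
  ΔH_1 = 3125 − 3157 = −32 kJ
Reaction 2:
  Bonds broken (reactants):
    C-C: 1 × 353 = 353
    C-H: 5 × 429 = 2145
    C-O: 1 × 369 = 369
    O-H: 1 × 470 = 470
    O=O: 3 × 512 = 1536
    Σ(broken) = 4873 kJ
  Bonds formed (products):
    C=O: 4 × 783 = 3132
    O-H: 6 × 470 = 2820
    Σ(formed) = 5952 kJ
  ΔH_2 = 4873 − 5952 = −1079 kJ
ΔH_1 − ΔH_2 = +1047 kJ, so reaction 2 has the more negative ΔH; |ΔH_1 − ΔH_2| = 1047 kJ.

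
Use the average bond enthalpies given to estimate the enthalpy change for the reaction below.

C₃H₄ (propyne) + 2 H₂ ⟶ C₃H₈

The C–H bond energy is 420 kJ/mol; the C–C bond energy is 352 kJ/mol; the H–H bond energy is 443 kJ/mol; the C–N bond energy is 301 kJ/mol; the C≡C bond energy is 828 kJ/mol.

Bonds broken (reactants):
  C≡C: 1 × 828 = 828
  C–C: 1 × 352 = 352
  C–H: 4 × 420 = 1680
  H–H: 2 × 443 = 886
  Σ(broken) = 3746 kJ
Bonds formed (products):
  C–C: 2 × 352 = 704
  C–H: 8 × 420 = 3360
  Σ(formed) = 4064 kJ
ΔH = Σ(broken) − Σ(formed) = 3746 − 4064 = −318 kJ

ΔH ≈ −318 kJ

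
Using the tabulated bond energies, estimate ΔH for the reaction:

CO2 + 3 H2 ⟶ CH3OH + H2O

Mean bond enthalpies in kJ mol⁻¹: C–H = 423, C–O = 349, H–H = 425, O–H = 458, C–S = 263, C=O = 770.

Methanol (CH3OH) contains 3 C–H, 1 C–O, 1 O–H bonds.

ΔH ≈ −177 kJ

Bonds broken (reactants):
  C=O: 2 × 770 = 1540
  H–H: 3 × 425 = 1275
  Σ(broken) = 2815 kJ
Bonds formed (products):
  C–H: 3 × 423 = 1269
  C–O: 1 × 349 = 349
  O–H: 3 × 458 = 1374
  Σ(formed) = 2992 kJ
ΔH = Σ(broken) − Σ(formed) = 2815 − 2992 = −177 kJ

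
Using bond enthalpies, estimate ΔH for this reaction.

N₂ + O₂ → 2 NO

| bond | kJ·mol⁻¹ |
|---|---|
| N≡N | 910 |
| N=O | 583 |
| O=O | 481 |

ΔH ≈ +225 kJ

Bonds broken (reactants):
  N≡N: 1 × 910 = 910
  O=O: 1 × 481 = 481
  Σ(broken) = 1391 kJ
Bonds formed (products):
  N=O: 2 × 583 = 1166
  Σ(formed) = 1166 kJ
ΔH = Σ(broken) − Σ(formed) = 1391 − 1166 = +225 kJ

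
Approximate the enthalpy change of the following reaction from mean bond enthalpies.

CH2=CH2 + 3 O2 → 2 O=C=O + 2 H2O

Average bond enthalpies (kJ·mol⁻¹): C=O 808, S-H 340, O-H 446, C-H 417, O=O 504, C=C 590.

Bonds broken (reactants):
  C-H: 4 × 417 = 1668
  C=C: 1 × 590 = 590
  O=O: 3 × 504 = 1512
  Σ(broken) = 3770 kJ
Bonds formed (products):
  C=O: 4 × 808 = 3232
  O-H: 4 × 446 = 1784
  Σ(formed) = 5016 kJ
ΔH = Σ(broken) − Σ(formed) = 3770 − 5016 = −1246 kJ

ΔH ≈ −1246 kJ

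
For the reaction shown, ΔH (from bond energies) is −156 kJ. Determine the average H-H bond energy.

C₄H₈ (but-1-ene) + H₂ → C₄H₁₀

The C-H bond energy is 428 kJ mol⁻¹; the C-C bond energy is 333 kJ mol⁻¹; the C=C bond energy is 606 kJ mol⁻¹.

Let D be the H-H bond energy.
Σ(broken) = 2×333 + 8×428 + 1×606 + 1×D = 4696 + D
Σ(formed) = 3×333 + 10×428 = 5279
ΔH = Σ(broken) − Σ(formed) = (4696 + D) − (5279) = −583 + D
Setting this equal to −156 kJ gives D = 427 kJ/mol.

D(H-H) ≈ 427 kJ/mol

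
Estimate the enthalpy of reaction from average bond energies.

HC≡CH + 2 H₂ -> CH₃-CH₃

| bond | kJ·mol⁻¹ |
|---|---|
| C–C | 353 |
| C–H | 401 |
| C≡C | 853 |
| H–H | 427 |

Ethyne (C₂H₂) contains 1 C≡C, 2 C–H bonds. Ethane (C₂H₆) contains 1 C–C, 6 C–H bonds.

ΔH ≈ −250 kJ

Bonds broken (reactants):
  C≡C: 1 × 853 = 853
  C–H: 2 × 401 = 802
  H–H: 2 × 427 = 854
  Σ(broken) = 2509 kJ
Bonds formed (products):
  C–C: 1 × 353 = 353
  C–H: 6 × 401 = 2406
  Σ(formed) = 2759 kJ
ΔH = Σ(broken) − Σ(formed) = 2509 − 2759 = −250 kJ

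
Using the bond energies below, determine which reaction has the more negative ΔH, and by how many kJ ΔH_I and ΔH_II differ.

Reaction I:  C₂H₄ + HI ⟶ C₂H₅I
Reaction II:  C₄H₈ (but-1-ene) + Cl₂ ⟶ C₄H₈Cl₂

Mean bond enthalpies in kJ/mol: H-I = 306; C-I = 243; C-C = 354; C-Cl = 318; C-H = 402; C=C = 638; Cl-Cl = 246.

Reaction I:
  Bonds broken (reactants):
    C-H: 4 × 402 = 1608
    C=C: 1 × 638 = 638
    H-I: 1 × 306 = 306
    Σ(broken) = 2552 kJ
  Bonds formed (products):
    C-C: 1 × 354 = 354
    C-H: 5 × 402 = 2010
    C-I: 1 × 243 = 243
    Σ(formed) = 2607 kJ
  ΔH_I = 2552 − 2607 = −55 kJ
Reaction II:
  Bonds broken (reactants):
    C-C: 2 × 354 = 708
    C-H: 8 × 402 = 3216
    C=C: 1 × 638 = 638
    Cl-Cl: 1 × 246 = 246
    Σ(broken) = 4808 kJ
  Bonds formed (products):
    C-C: 3 × 354 = 1062
    C-Cl: 2 × 318 = 636
    C-H: 8 × 402 = 3216
    Σ(formed) = 4914 kJ
  ΔH_II = 4808 − 4914 = −106 kJ
ΔH_I − ΔH_II = +51 kJ, so reaction II has the more negative ΔH; |ΔH_I − ΔH_II| = 51 kJ.

Reaction II, by 51 kJ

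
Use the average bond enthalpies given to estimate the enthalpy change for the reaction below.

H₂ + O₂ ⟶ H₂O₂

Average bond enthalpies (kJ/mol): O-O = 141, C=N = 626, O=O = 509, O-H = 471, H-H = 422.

ΔH ≈ −152 kJ

Bonds broken (reactants):
  H-H: 1 × 422 = 422
  O=O: 1 × 509 = 509
  Σ(broken) = 931 kJ
Bonds formed (products):
  O-H: 2 × 471 = 942
  O-O: 1 × 141 = 141
  Σ(formed) = 1083 kJ
ΔH = Σ(broken) − Σ(formed) = 931 − 1083 = −152 kJ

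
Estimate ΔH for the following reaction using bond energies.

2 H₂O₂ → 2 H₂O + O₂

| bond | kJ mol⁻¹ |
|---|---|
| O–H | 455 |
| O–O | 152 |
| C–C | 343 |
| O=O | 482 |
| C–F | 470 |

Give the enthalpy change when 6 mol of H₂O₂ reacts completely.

ΔH = −534 kJ

Bonds broken (reactants):
  O–H: 4 × 455 = 1820
  O–O: 2 × 152 = 304
  Σ(broken) = 2124 kJ
Bonds formed (products):
  O–H: 4 × 455 = 1820
  O=O: 1 × 482 = 482
  Σ(formed) = 2302 kJ
ΔH = Σ(broken) − Σ(formed) = 2124 − 2302 = −178 kJ
For 3× the reaction as written: 3 × (−178) = −534 kJ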